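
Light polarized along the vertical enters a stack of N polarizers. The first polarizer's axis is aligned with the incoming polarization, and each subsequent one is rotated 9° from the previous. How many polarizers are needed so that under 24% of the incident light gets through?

First polarizer is aligned with the polarization: full transmission.
Each further stage multiplies by cos²(9°) = 0.9755.
After N polarizers: T = 0.9755^(N−1). Require T < 0.24 ⇒ N−1 > ln(0.24)/ln(0.9755) = 57.60, so N−1 ≥ 58 and N = 59.
Check: N=59 gives T = 0.2376 < 0.24; N=58 gives T = 0.2436.

N = 59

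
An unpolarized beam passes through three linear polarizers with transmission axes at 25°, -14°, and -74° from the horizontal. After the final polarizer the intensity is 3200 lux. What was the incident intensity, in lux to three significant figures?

Unpolarized light through the first polarizer → I₁ = ½ I₀, now polarized at 25°.
I₂ = I₁ cos²(-14° − 25°) = 0.5 I₀ · cos²(39°) = 0.302 I₀.
I₃ = I₂ cos²(-74° + 14°) = 0.302 I₀ · cos²(60°) = 0.07549 I₀.
So 3200 lux = 0.07549 I₀, giving I₀ = 3200/0.07549 = 4.239e+04 lux.

I₀ ≈ 4.24e4 lux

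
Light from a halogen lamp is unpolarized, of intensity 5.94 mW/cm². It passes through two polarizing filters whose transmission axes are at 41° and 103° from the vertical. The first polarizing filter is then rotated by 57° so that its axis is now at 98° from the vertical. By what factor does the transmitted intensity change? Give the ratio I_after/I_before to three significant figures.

Before rotation:
Unpolarized light through the first polarizer → I₁ = ½ I₀, now polarized at 41°.
I₂ = I₁ cos²(103° − 41°) = 0.5 I₀ · cos²(62°) = 0.1102 I₀.
After rotation:
Unpolarized light through the first polarizer → I₁ = ½ I₀, now polarized at 98°.
I₂ = I₁ cos²(103° − 98°) = 0.5 I₀ · cos²(5°) = 0.4962 I₀.
Ratio = 0.4962 / 0.1102 = 4.503.

I_new/I_old ≈ 4.50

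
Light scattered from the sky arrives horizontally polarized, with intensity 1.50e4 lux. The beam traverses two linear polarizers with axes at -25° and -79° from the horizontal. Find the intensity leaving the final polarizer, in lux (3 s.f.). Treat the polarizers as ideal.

I₁ = 1.50e4 lux · cos²(25°) = 1.232e+04 lux.
I₂ = I₁ · cos²(54°) = 1.232e+04 · 0.3455 = 4257 lux.

I ≈ 4260 lux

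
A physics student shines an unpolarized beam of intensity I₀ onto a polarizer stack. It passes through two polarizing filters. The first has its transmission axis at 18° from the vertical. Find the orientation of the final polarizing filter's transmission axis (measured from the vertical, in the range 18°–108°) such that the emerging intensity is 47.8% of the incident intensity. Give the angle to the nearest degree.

Unpolarized light through the first polarizer → I₁ = ½ I₀, now polarized at 18°.
Need I₂/I₀ = 0.478, so cos²(θ − 18°) = 0.478 / 0.5 = 0.956.
θ − 18° = arccos(√0.956) = 12.1°, giving θ ≈ 18 + 12.1 = 30.1°.

θ ≈ 30°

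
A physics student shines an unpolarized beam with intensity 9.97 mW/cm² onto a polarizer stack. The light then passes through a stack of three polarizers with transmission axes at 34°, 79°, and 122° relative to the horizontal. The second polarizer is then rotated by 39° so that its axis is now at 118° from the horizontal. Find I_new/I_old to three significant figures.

I_new/I_old ≈ 0.0407

Before rotation:
Unpolarized light through the first polarizer → I₁ = ½ I₀, now polarized at 34°.
I₂ = I₁ cos²(79° − 34°) = 0.5 I₀ · cos²(45°) = 0.25 I₀.
I₃ = I₂ cos²(122° − 79°) = 0.25 I₀ · cos²(43°) = 0.1337 I₀.
After rotation:
Unpolarized light through the first polarizer → I₁ = ½ I₀, now polarized at 34°.
I₂ = I₁ cos²(118° − 34°) = 0.5 I₀ · cos²(84°) = 0.005463 I₀.
I₃ = I₂ cos²(122° − 118°) = 0.005463 I₀ · cos²(4°) = 0.005437 I₀.
Ratio = 0.005437 / 0.1337 = 0.04066.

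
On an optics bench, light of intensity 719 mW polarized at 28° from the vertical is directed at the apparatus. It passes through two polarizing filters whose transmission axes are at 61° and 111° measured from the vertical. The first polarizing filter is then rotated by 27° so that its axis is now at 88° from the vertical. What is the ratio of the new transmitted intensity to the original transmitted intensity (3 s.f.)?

I_new/I_old ≈ 0.729

Before rotation:
By Malus's law, I₁ = I₀ cos²(61° − 28°) = I₀ cos²(33°) = 0.7034 I₀.
I₂ = I₁ cos²(111° − 61°) = 0.7034 I₀ · cos²(50°) = 0.2906 I₀.
After rotation:
I₁ = I₀ cos²(88° − 28°) = I₀ cos²(60°) = 0.25 I₀.
I₂ = I₁ cos²(111° − 88°) = 0.25 I₀ · cos²(23°) = 0.2118 I₀.
Ratio = 0.2118 / 0.2906 = 0.7289.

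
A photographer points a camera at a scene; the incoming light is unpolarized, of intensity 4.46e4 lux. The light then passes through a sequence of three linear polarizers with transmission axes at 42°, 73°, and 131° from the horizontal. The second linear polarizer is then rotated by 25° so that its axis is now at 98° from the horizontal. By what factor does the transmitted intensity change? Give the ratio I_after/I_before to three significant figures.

Before rotation:
Unpolarized light through the first polarizer → I₁ = ½ I₀, now polarized at 42°.
I₂ = I₁ cos²(73° − 42°) = 0.5 I₀ · cos²(31°) = 0.3674 I₀.
I₃ = I₂ cos²(131° − 73°) = 0.3674 I₀ · cos²(58°) = 0.1032 I₀.
After rotation:
Unpolarized light through the first polarizer → I₁ = ½ I₀, now polarized at 42°.
I₂ = I₁ cos²(98° − 42°) = 0.5 I₀ · cos²(56°) = 0.1563 I₀.
I₃ = I₂ cos²(131° − 98°) = 0.1563 I₀ · cos²(33°) = 0.11 I₀.
Ratio = 0.11 / 0.1032 = 1.066.

I_new/I_old ≈ 1.07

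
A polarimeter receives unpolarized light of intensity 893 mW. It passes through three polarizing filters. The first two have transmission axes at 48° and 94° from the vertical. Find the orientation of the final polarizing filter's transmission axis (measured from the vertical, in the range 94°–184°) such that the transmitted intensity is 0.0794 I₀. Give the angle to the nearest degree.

θ ≈ 149°

Unpolarized light through the first polarizer → I₁ = ½ I₀, now polarized at 48°.
I₂ = I₁ cos²(94° − 48°) = 0.5 I₀ · cos²(46°) = 0.2413 I₀.
Need I₃/I₀ = 0.0794, so cos²(θ − 94°) = 0.0794 / 0.2413 = 0.3291.
θ − 94° = arccos(√0.3291) = 55.0°, giving θ ≈ 94 + 55.0 = 149.0°.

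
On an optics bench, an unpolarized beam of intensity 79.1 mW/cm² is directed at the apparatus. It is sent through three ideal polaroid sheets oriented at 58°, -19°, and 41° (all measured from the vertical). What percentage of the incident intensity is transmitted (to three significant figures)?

Unpolarized light through the first polarizer → I₁ = 79.1 mW/cm²/2 = 39.55 mW/cm², polarized at 58°.
I₂ = I₁ · cos²(77°) = 39.55 · 0.0506 = 2.001 mW/cm².
I₃ = I₂ · cos²(60°) = 2.001 · 0.25 = 0.5003 mW/cm².
That is 0.6325% of the incident intensity.

≈ 0.633%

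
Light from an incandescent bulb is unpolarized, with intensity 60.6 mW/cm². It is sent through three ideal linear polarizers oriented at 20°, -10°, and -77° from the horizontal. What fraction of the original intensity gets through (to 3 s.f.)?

I/I₀ ≈ 0.0573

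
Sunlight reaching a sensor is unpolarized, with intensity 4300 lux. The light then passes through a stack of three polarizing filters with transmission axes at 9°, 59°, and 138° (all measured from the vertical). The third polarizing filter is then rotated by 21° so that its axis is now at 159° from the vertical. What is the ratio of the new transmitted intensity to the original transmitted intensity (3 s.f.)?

Before rotation:
Unpolarized light through the first polarizer → I₁ = ½ I₀, now polarized at 9°.
I₂ = I₁ cos²(59° − 9°) = 0.5 I₀ · cos²(50°) = 0.2066 I₀.
I₃ = I₂ cos²(138° − 59°) = 0.2066 I₀ · cos²(79°) = 0.007521 I₀.
After rotation:
Unpolarized light through the first polarizer → I₁ = ½ I₀, now polarized at 9°.
I₂ = I₁ cos²(59° − 9°) = 0.5 I₀ · cos²(50°) = 0.2066 I₀.
Angle between axes 2 and 3: 80°. I₃ = 0.2066 I₀ · cos²(80°) = 0.006229 I₀.
Ratio = 0.006229 / 0.007521 = 0.8282.

I_new/I_old ≈ 0.828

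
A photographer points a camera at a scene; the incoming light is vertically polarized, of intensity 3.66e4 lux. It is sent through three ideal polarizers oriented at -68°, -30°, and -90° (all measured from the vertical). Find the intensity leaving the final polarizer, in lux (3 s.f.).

I₁ = 3.66e4 lux · cos²(68°) = 5136 lux.
I₂ = I₁ · cos²(38°) = 5136 · 0.621 = 3189 lux.
I₃ = I₂ · cos²(60°) = 3189 · 0.25 = 797.3 lux.

I ≈ 797 lux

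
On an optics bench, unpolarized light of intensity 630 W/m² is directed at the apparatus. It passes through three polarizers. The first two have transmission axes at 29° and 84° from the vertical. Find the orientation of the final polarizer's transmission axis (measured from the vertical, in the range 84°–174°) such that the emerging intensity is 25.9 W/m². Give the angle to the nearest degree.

θ ≈ 144°

Unpolarized light through the first polarizer → I₁ = ½ I₀, now polarized at 29°.
I₂ = I₁ cos²(84° − 29°) = 0.5 I₀ · cos²(55°) = 0.1645 I₀.
Target fraction: 25.9 / 630 W/m² = 0.04111 of I₀.
Need I₃/I₀ = 0.04111, so cos²(θ − 84°) = 0.04111 / 0.1645 = 0.2499.
θ − 84° = arccos(√0.2499) = 60.0°, giving θ ≈ 84 + 60.0 = 144.0°.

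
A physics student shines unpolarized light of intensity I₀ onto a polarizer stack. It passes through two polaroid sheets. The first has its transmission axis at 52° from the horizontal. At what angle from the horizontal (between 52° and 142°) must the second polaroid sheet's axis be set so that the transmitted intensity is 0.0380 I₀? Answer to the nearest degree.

θ ≈ 126°

Unpolarized light through the first polarizer → I₁ = ½ I₀, now polarized at 52°.
Need I₂/I₀ = 0.038, so cos²(θ − 52°) = 0.038 / 0.5 = 0.076.
θ − 52° = arccos(√0.076) = 74.0°, giving θ ≈ 52 + 74.0 = 126.0°.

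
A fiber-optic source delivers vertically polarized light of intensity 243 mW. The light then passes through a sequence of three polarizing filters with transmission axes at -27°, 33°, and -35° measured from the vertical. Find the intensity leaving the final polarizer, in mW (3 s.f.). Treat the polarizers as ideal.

I₁ = 243 mW · cos²(27°) = 192.9 mW.
I₂ = I₁ · cos²(60°) = 192.9 · 0.25 = 48.23 mW.
I₃ = I₂ · cos²(68°) = 48.23 · 0.1403 = 6.768 mW.

I ≈ 6.77 mW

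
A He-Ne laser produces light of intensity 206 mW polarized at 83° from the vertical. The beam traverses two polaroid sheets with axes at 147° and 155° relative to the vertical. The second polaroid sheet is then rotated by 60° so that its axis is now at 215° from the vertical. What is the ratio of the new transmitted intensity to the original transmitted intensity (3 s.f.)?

Before rotation:
By Malus's law, I₁ = I₀ cos²(147° − 83°) = I₀ cos²(64°) = 0.1922 I₀.
I₂ = I₁ cos²(155° − 147°) = 0.1922 I₀ · cos²(8°) = 0.1884 I₀.
After rotation:
I₁ = I₀ cos²(147° − 83°) = I₀ cos²(64°) = 0.1922 I₀.
I₂ = I₁ cos²(215° − 147°) = 0.1922 I₀ · cos²(68°) = 0.02697 I₀.
Ratio = 0.02697 / 0.1884 = 0.1431.

I_new/I_old ≈ 0.143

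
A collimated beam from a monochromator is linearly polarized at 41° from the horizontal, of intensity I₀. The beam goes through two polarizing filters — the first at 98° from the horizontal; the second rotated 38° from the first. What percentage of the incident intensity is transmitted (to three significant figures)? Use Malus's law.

By Malus's law, I₁ = I₀ cos²(98° − 41°) = I₀ cos²(57°) = 0.2966 I₀.
I₂ = I₁ cos²(38°) = 0.2966 · 0.621 I₀ = 0.1842 I₀.
That is 18.42% of the incident intensity.

≈ 18.4%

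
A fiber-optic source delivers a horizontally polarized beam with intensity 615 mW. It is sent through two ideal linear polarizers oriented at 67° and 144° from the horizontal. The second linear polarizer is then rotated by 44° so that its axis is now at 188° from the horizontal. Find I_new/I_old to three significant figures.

I_new/I_old ≈ 5.24

Before rotation:
I₁ = I₀ cos²(67° − 0°) = I₀ cos²(67°) = 0.1527 I₀.
I₂ = I₁ cos²(144° − 67°) = 0.1527 I₀ · cos²(77°) = 0.007726 I₀.
After rotation:
I₁ = I₀ cos²(67° − 0°) = I₀ cos²(67°) = 0.1527 I₀.
Angle between axes 1 and 2: 59°. I₂ = 0.1527 I₀ · cos²(59°) = 0.0405 I₀.
Ratio = 0.0405 / 0.007726 = 5.242.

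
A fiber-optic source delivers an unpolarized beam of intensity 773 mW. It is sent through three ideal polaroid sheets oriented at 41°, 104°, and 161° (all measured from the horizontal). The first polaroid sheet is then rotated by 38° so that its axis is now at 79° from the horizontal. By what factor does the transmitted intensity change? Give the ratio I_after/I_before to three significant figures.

I_new/I_old ≈ 3.99

Before rotation:
Unpolarized light through the first polarizer → I₁ = ½ I₀, now polarized at 41°.
I₂ = I₁ cos²(104° − 41°) = 0.5 I₀ · cos²(63°) = 0.1031 I₀.
I₃ = I₂ cos²(161° − 104°) = 0.1031 I₀ · cos²(57°) = 0.03057 I₀.
After rotation:
Unpolarized light through the first polarizer → I₁ = ½ I₀, now polarized at 79°.
I₂ = I₁ cos²(104° − 79°) = 0.5 I₀ · cos²(25°) = 0.4107 I₀.
I₃ = I₂ cos²(161° − 104°) = 0.4107 I₀ · cos²(57°) = 0.1218 I₀.
Ratio = 0.1218 / 0.03057 = 3.985.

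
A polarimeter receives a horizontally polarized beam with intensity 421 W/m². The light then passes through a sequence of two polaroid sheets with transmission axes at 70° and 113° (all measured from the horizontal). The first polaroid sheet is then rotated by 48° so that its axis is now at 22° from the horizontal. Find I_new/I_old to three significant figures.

I_new/I_old ≈ 0.00418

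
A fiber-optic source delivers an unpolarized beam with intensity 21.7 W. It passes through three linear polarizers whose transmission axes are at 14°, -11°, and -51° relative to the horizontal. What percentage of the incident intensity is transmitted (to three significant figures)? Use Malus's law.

Unpolarized light through the first polarizer → I₁ = 21.7 W/2 = 10.85 W, polarized at 14°.
I₂ = I₁ · cos²(25°) = 10.85 · 0.8214 = 8.912 W.
I₃ = I₂ · cos²(40°) = 8.912 · 0.5868 = 5.23 W.
That is 24.1% of the incident intensity.

≈ 24.1%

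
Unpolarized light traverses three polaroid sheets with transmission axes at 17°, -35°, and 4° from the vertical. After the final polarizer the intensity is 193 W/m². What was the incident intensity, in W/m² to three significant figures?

I₀ ≈ 1690 W/m²

Unpolarized light through the first polarizer → I₁ = ½ I₀, now polarized at 17°.
I₂ = I₁ cos²(-35° − 17°) = 0.5 I₀ · cos²(52°) = 0.1895 I₀.
I₃ = I₂ cos²(4° + 35°) = 0.1895 I₀ · cos²(39°) = 0.1145 I₀.
So 193 W/m² = 0.1145 I₀, giving I₀ = 193/0.1145 = 1686 W/m².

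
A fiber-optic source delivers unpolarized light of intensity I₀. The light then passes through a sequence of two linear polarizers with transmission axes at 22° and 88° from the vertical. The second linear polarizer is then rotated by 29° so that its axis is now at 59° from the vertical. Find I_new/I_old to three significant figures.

Before rotation:
Unpolarized light through the first polarizer → I₁ = ½ I₀, now polarized at 22°.
I₂ = I₁ cos²(88° − 22°) = 0.5 I₀ · cos²(66°) = 0.08272 I₀.
After rotation:
Unpolarized light through the first polarizer → I₁ = ½ I₀, now polarized at 22°.
I₂ = I₁ cos²(59° − 22°) = 0.5 I₀ · cos²(37°) = 0.3189 I₀.
Ratio = 0.3189 / 0.08272 = 3.855.

I_new/I_old ≈ 3.86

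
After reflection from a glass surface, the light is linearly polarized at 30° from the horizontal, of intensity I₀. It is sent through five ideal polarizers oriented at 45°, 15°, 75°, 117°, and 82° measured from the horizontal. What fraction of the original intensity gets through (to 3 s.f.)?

≈ 0.0648 I₀

By Malus's law, I₁ = I₀ cos²(45° − 30°) = I₀ cos²(15°) = 0.933 I₀.
I₂ = I₁ cos²(15° − 45°) = 0.933 I₀ · cos²(30°) = 0.6998 I₀.
I₃ = I₂ cos²(75° − 15°) = 0.6998 I₀ · cos²(60°) = 0.1749 I₀.
I₄ = I₃ cos²(117° − 75°) = 0.1749 I₀ · cos²(42°) = 0.09661 I₀.
I₅ = I₄ cos²(82° − 117°) = 0.09661 I₀ · cos²(35°) = 0.06483 I₀.
Transmitted fraction = 0.06483.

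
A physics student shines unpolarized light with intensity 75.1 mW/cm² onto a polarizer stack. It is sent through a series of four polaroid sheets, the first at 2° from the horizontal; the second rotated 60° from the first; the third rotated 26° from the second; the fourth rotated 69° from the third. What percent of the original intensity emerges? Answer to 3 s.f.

≈ 1.30%

Unpolarized light through the first polarizer → I₁ = 75.1 mW/cm²/2 = 37.55 mW/cm², polarized at 2°.
I₂ = I₁ · cos²(60°) = 37.55 · 0.25 = 9.388 mW/cm².
I₃ = I₂ · cos²(26°) = 9.388 · 0.8078 = 7.584 mW/cm².
I₄ = I₃ · cos²(69°) = 7.584 · 0.1284 = 0.9739 mW/cm².
That is 1.297% of the incident intensity.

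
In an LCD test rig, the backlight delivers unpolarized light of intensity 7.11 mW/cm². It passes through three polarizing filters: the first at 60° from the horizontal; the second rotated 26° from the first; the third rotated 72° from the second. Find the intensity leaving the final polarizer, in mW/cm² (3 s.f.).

I ≈ 0.274 mW/cm²

Unpolarized light through the first polarizer → I₁ = 7.11 mW/cm²/2 = 3.555 mW/cm², polarized at 60°.
I₂ = I₁ · cos²(26°) = 3.555 · 0.8078 = 2.872 mW/cm².
I₃ = I₂ · cos²(72°) = 2.872 · 0.09549 = 0.2742 mW/cm².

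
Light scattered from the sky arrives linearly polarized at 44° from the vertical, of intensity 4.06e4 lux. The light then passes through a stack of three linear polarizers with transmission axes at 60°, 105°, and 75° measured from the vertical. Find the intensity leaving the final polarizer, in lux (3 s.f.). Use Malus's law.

By Malus's law, I₁ = 4.06e4 lux · cos²(16°) = 3.752e+04 lux.
I₂ = I₁ · cos²(45°) = 3.752e+04 · 0.5 = 1.876e+04 lux.
I₃ = I₂ · cos²(30°) = 1.876e+04 · 0.75 = 1.407e+04 lux.

I ≈ 1.41e4 lux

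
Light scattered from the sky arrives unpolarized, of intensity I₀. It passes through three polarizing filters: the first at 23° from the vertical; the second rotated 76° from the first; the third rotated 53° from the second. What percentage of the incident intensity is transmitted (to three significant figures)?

Unpolarized light through the first polarizer → I₁ = ½ I₀, now polarized at 23°.
I₂ = I₁ cos²(76°) = 0.5 · 0.05853 I₀ = 0.02926 I₀.
I₃ = I₂ cos²(53°) = 0.02926 · 0.3622 I₀ = 0.0106 I₀.
That is 1.06% of the incident intensity.

≈ 1.06%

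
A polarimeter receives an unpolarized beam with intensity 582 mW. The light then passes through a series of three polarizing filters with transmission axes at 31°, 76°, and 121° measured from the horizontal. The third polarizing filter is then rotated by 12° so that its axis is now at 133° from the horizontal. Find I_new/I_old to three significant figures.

I_new/I_old ≈ 0.593

Before rotation:
Unpolarized light through the first polarizer → I₁ = ½ I₀, now polarized at 31°.
I₂ = I₁ cos²(76° − 31°) = 0.5 I₀ · cos²(45°) = 0.25 I₀.
I₃ = I₂ cos²(121° − 76°) = 0.25 I₀ · cos²(45°) = 0.125 I₀.
After rotation:
Unpolarized light through the first polarizer → I₁ = ½ I₀, now polarized at 31°.
I₂ = I₁ cos²(76° − 31°) = 0.5 I₀ · cos²(45°) = 0.25 I₀.
I₃ = I₂ cos²(133° − 76°) = 0.25 I₀ · cos²(57°) = 0.07416 I₀.
Ratio = 0.07416 / 0.125 = 0.5933.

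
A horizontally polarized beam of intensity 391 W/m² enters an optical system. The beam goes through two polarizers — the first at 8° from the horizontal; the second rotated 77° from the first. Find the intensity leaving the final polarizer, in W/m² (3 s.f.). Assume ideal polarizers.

I ≈ 19.4 W/m²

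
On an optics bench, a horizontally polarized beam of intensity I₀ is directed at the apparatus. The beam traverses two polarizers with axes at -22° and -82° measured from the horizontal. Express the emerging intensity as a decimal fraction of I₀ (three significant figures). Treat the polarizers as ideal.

I₁ = I₀ cos²(-22° − 0°) = I₀ cos²(22°) = 0.8597 I₀.
I₂ = I₁ cos²(-82° + 22°) = 0.8597 I₀ · cos²(60°) = 0.2149 I₀.
Transmitted fraction = 0.2149.

≈ 0.215 I₀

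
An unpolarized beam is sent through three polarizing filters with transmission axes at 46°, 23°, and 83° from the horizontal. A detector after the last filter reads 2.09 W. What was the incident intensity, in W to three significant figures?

I₀ ≈ 19.7 W

Unpolarized light through the first polarizer → I₁ = ½ I₀, now polarized at 46°.
I₂ = I₁ cos²(23° − 46°) = 0.5 I₀ · cos²(23°) = 0.4237 I₀.
I₃ = I₂ cos²(83° − 23°) = 0.4237 I₀ · cos²(60°) = 0.1059 I₀.
So 2.09 W = 0.1059 I₀, giving I₀ = 2.09/0.1059 = 19.73 W.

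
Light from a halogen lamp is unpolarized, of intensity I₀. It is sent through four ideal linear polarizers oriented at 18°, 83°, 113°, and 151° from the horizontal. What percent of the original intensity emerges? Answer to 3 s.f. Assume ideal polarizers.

≈ 4.16%

Unpolarized light through the first polarizer → I₁ = ½ I₀, now polarized at 18°.
I₂ = I₁ cos²(83° − 18°) = 0.5 I₀ · cos²(65°) = 0.0893 I₀.
I₃ = I₂ cos²(113° − 83°) = 0.0893 I₀ · cos²(30°) = 0.06698 I₀.
I₄ = I₃ cos²(151° − 113°) = 0.06698 I₀ · cos²(38°) = 0.04159 I₀.
That is 4.159% of the incident intensity.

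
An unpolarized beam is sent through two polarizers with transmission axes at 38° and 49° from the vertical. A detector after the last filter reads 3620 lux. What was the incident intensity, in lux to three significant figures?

I₀ ≈ 7510 lux

Unpolarized light through the first polarizer → I₁ = ½ I₀, now polarized at 38°.
I₂ = I₁ cos²(49° − 38°) = 0.5 I₀ · cos²(11°) = 0.4818 I₀.
So 3620 lux = 0.4818 I₀, giving I₀ = 3620/0.4818 = 7514 lux.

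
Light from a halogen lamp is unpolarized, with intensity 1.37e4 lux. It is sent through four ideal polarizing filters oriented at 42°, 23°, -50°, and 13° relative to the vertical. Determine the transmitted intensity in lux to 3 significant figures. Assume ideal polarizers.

Unpolarized light through the first polarizer → I₁ = 1.37e4 lux/2 = 6850 lux, polarized at 42°.
I₂ = I₁ · cos²(19°) = 6850 · 0.894 = 6124 lux.
I₃ = I₂ · cos²(73°) = 6124 · 0.08548 = 523.5 lux.
I₄ = I₃ · cos²(63°) = 523.5 · 0.2061 = 107.9 lux.

I ≈ 108 lux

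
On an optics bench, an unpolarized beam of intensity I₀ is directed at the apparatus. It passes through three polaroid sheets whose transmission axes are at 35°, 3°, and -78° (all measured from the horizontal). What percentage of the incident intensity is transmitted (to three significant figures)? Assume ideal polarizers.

Unpolarized light through the first polarizer → I₁ = ½ I₀, now polarized at 35°.
I₂ = I₁ cos²(3° − 35°) = 0.5 I₀ · cos²(32°) = 0.3596 I₀.
I₃ = I₂ cos²(-78° − 3°) = 0.3596 I₀ · cos²(81°) = 0.0088 I₀.
That is 0.88% of the incident intensity.

≈ 0.880%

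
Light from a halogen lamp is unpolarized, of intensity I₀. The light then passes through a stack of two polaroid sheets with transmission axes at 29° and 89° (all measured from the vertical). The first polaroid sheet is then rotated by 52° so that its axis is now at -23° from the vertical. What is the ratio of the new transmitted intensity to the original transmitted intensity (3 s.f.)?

Before rotation:
Unpolarized light through the first polarizer → I₁ = ½ I₀, now polarized at 29°.
I₂ = I₁ cos²(89° − 29°) = 0.5 I₀ · cos²(60°) = 0.125 I₀.
After rotation:
Unpolarized light through the first polarizer → I₁ = ½ I₀, now polarized at -23°.
Angle between axes 1 and 2: 68°. I₂ = 0.5 I₀ · cos²(68°) = 0.07017 I₀.
Ratio = 0.07017 / 0.125 = 0.5613.

I_new/I_old ≈ 0.561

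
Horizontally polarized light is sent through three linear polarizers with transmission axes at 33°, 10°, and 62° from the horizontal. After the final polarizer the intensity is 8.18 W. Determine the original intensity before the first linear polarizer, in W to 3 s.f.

I₁ = I₀ cos²(33° − 0°) = I₀ cos²(33°) = 0.7034 I₀.
I₂ = I₁ cos²(10° − 33°) = 0.7034 I₀ · cos²(23°) = 0.596 I₀.
I₃ = I₂ cos²(62° − 10°) = 0.596 I₀ · cos²(52°) = 0.2259 I₀.
So 8.18 W = 0.2259 I₀, giving I₀ = 8.18/0.2259 = 36.21 W.

I₀ ≈ 36.2 W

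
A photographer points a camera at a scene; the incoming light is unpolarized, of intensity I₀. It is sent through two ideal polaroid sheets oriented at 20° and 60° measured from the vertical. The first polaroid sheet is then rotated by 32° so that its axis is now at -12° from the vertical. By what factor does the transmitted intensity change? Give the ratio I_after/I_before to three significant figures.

I_new/I_old ≈ 0.163

Before rotation:
Unpolarized light through the first polarizer → I₁ = ½ I₀, now polarized at 20°.
I₂ = I₁ cos²(60° − 20°) = 0.5 I₀ · cos²(40°) = 0.2934 I₀.
After rotation:
Unpolarized light through the first polarizer → I₁ = ½ I₀, now polarized at -12°.
I₂ = I₁ cos²(60° + 12°) = 0.5 I₀ · cos²(72°) = 0.04775 I₀.
Ratio = 0.04775 / 0.2934 = 0.1627.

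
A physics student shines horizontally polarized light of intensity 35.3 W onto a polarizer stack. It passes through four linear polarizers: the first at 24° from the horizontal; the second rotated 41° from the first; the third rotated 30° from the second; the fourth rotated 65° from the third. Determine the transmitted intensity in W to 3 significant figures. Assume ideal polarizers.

I ≈ 2.25 W

I₁ = 35.3 W · cos²(24°) = 29.46 W.
I₂ = I₁ · cos²(41°) = 29.46 · 0.5696 = 16.78 W.
I₃ = I₂ · cos²(30°) = 16.78 · 0.75 = 12.59 W.
I₄ = I₃ · cos²(65°) = 12.59 · 0.1786 = 2.248 W.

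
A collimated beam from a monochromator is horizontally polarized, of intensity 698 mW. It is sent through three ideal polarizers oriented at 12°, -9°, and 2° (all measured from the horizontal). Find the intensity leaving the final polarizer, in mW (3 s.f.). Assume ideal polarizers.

I₁ = 698 mW · cos²(12°) = 667.8 mW.
I₂ = I₁ · cos²(21°) = 667.8 · 0.8716 = 582.1 mW.
I₃ = I₂ · cos²(11°) = 582.1 · 0.9636 = 560.9 mW.

I ≈ 561 mW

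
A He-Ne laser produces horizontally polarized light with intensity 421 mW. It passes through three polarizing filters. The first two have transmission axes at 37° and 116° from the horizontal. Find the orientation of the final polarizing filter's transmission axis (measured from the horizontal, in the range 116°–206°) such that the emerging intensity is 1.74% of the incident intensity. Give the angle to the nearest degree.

By Malus's law, I₁ = I₀ cos²(37° − 0°) = I₀ cos²(37°) = 0.6378 I₀.
I₂ = I₁ cos²(116° − 37°) = 0.6378 I₀ · cos²(79°) = 0.02322 I₀.
Need I₃/I₀ = 0.0174, so cos²(θ − 116°) = 0.0174 / 0.02322 = 0.7493.
θ − 116° = arccos(√0.7493) = 30.0°, giving θ ≈ 116 + 30.0 = 146.0°.

θ ≈ 146°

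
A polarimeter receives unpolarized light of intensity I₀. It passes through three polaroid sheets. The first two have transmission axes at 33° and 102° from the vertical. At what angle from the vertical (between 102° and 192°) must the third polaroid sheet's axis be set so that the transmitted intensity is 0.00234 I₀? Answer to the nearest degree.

Unpolarized light through the first polarizer → I₁ = ½ I₀, now polarized at 33°.
I₂ = I₁ cos²(102° − 33°) = 0.5 I₀ · cos²(69°) = 0.06421 I₀.
Need I₃/I₀ = 0.00234, so cos²(θ − 102°) = 0.00234 / 0.06421 = 0.03644.
θ − 102° = arccos(√0.03644) = 79.0°, giving θ ≈ 102 + 79.0 = 181.0°.

θ ≈ 181°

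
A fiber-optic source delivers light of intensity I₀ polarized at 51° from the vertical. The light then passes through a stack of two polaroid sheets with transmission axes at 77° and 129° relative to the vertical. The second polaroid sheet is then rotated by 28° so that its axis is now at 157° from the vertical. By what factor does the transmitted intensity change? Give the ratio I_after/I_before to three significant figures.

I_new/I_old ≈ 0.0796

Before rotation:
By Malus's law, I₁ = I₀ cos²(77° − 51°) = I₀ cos²(26°) = 0.8078 I₀.
I₂ = I₁ cos²(129° − 77°) = 0.8078 I₀ · cos²(52°) = 0.3062 I₀.
After rotation:
I₁ = I₀ cos²(77° − 51°) = I₀ cos²(26°) = 0.8078 I₀.
I₂ = I₁ cos²(157° − 77°) = 0.8078 I₀ · cos²(80°) = 0.02436 I₀.
Ratio = 0.02436 / 0.3062 = 0.07955.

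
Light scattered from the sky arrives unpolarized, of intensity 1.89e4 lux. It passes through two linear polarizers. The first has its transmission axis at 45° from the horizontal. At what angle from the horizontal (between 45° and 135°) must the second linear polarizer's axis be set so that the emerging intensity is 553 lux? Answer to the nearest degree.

θ ≈ 121°

Unpolarized light through the first polarizer → I₁ = ½ I₀, now polarized at 45°.
Target fraction: 553 / 1.89e4 lux = 0.02926 of I₀.
Need I₂/I₀ = 0.02926, so cos²(θ − 45°) = 0.02926 / 0.5 = 0.05852.
θ − 45° = arccos(√0.05852) = 76.0°, giving θ ≈ 45 + 76.0 = 121.0°.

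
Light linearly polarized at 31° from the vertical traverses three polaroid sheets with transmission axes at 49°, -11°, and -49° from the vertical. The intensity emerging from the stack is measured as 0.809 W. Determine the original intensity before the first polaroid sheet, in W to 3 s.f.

By Malus's law, I₁ = I₀ cos²(49° − 31°) = I₀ cos²(18°) = 0.9045 I₀.
I₂ = I₁ cos²(-11° − 49°) = 0.9045 I₀ · cos²(60°) = 0.2261 I₀.
I₃ = I₂ cos²(-49° + 11°) = 0.2261 I₀ · cos²(38°) = 0.1404 I₀.
So 0.809 W = 0.1404 I₀, giving I₀ = 0.809/0.1404 = 5.761 W.

I₀ ≈ 5.76 W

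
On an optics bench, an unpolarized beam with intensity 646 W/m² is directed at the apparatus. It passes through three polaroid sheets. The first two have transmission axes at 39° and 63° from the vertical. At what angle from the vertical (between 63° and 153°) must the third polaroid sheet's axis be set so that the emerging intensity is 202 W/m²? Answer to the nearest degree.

θ ≈ 93°

Unpolarized light through the first polarizer → I₁ = ½ I₀, now polarized at 39°.
I₂ = I₁ cos²(63° − 39°) = 0.5 I₀ · cos²(24°) = 0.4173 I₀.
Target fraction: 202 / 646 W/m² = 0.3127 of I₀.
Need I₃/I₀ = 0.3127, so cos²(θ − 63°) = 0.3127 / 0.4173 = 0.7494.
θ − 63° = arccos(√0.7494) = 30.0°, giving θ ≈ 63 + 30.0 = 93.0°.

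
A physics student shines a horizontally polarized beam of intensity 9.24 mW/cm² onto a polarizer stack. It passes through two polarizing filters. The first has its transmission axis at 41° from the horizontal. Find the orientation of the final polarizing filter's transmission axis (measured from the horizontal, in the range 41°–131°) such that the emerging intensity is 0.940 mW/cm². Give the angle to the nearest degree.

I₁ = I₀ cos²(41° − 0°) = I₀ cos²(41°) = 0.5696 I₀.
Target fraction: 0.940 / 9.24 mW/cm² = 0.1017 of I₀.
Need I₂/I₀ = 0.1017, so cos²(θ − 41°) = 0.1017 / 0.5696 = 0.1786.
θ − 41° = arccos(√0.1786) = 65.0°, giving θ ≈ 41 + 65.0 = 106.0°.

θ ≈ 106°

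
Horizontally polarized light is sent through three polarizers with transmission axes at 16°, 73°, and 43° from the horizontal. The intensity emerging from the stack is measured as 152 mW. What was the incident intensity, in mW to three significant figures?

I₁ = I₀ cos²(16° − 0°) = I₀ cos²(16°) = 0.924 I₀.
I₂ = I₁ cos²(73° − 16°) = 0.924 I₀ · cos²(57°) = 0.2741 I₀.
I₃ = I₂ cos²(43° − 73°) = 0.2741 I₀ · cos²(30°) = 0.2056 I₀.
So 152 mW = 0.2056 I₀, giving I₀ = 152/0.2056 = 739.4 mW.

I₀ ≈ 739 mW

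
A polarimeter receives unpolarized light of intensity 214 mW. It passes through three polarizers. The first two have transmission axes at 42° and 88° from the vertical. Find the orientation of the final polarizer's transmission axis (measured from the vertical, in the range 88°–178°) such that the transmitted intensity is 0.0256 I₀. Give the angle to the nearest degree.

Unpolarized light through the first polarizer → I₁ = ½ I₀, now polarized at 42°.
I₂ = I₁ cos²(88° − 42°) = 0.5 I₀ · cos²(46°) = 0.2413 I₀.
Need I₃/I₀ = 0.0256, so cos²(θ − 88°) = 0.0256 / 0.2413 = 0.1061.
θ − 88° = arccos(√0.1061) = 71.0°, giving θ ≈ 88 + 71.0 = 159.0°.

θ ≈ 159°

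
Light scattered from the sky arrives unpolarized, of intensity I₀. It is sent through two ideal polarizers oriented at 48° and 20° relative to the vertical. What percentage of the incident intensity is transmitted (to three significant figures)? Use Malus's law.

Unpolarized light through the first polarizer → I₁ = ½ I₀, now polarized at 48°.
I₂ = I₁ cos²(20° − 48°) = 0.5 I₀ · cos²(28°) = 0.3898 I₀.
That is 38.98% of the incident intensity.

≈ 39.0%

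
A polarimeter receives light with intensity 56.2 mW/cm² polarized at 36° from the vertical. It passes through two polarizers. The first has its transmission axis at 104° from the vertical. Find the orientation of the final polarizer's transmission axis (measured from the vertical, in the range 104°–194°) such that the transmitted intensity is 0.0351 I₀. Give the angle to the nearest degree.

θ ≈ 164°

I₁ = I₀ cos²(104° − 36°) = I₀ cos²(68°) = 0.1403 I₀.
Need I₂/I₀ = 0.0351, so cos²(θ − 104°) = 0.0351 / 0.1403 = 0.2501.
θ − 104° = arccos(√0.2501) = 60.0°, giving θ ≈ 104 + 60.0 = 164.0°.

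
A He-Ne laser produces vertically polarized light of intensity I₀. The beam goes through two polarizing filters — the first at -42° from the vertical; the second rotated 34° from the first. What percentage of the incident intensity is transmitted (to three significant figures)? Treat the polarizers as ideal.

I₁ = I₀ cos²(-42° − 0°) = I₀ cos²(42°) = 0.5523 I₀.
I₂ = I₁ cos²(34°) = 0.5523 · 0.6873 I₀ = 0.3796 I₀.
That is 37.96% of the incident intensity.

≈ 38.0%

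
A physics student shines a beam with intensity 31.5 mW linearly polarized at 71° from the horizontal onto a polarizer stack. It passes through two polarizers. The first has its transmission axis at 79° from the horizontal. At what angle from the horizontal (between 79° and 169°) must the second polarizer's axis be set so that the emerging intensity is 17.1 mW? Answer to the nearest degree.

By Malus's law, I₁ = I₀ cos²(79° − 71°) = I₀ cos²(8°) = 0.9806 I₀.
Target fraction: 17.1 / 31.5 mW = 0.5429 of I₀.
Need I₂/I₀ = 0.5429, so cos²(θ − 79°) = 0.5429 / 0.9806 = 0.5536.
θ − 79° = arccos(√0.5536) = 41.9°, giving θ ≈ 79 + 41.9 = 120.9°.

θ ≈ 121°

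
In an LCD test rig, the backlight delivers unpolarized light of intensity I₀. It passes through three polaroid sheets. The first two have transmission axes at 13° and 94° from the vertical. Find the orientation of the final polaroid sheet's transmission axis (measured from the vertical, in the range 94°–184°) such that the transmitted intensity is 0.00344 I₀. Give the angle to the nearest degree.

Unpolarized light through the first polarizer → I₁ = ½ I₀, now polarized at 13°.
I₂ = I₁ cos²(94° − 13°) = 0.5 I₀ · cos²(81°) = 0.01224 I₀.
Need I₃/I₀ = 0.00344, so cos²(θ − 94°) = 0.00344 / 0.01224 = 0.2811.
θ − 94° = arccos(√0.2811) = 58.0°, giving θ ≈ 94 + 58.0 = 152.0°.

θ ≈ 152°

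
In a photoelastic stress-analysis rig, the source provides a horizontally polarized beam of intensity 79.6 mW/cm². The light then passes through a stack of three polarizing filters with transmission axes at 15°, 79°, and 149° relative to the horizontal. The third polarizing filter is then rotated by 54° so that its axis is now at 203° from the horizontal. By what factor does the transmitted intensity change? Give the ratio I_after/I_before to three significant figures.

I_new/I_old ≈ 2.67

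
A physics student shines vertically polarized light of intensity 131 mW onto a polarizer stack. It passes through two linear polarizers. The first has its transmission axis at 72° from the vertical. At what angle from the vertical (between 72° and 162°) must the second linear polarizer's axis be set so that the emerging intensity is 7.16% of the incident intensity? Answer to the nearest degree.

I₁ = I₀ cos²(72° − 0°) = I₀ cos²(72°) = 0.09549 I₀.
Need I₂/I₀ = 0.0716, so cos²(θ − 72°) = 0.0716 / 0.09549 = 0.7498.
θ − 72° = arccos(√0.7498) = 30.0°, giving θ ≈ 72 + 30.0 = 102.0°.

θ ≈ 102°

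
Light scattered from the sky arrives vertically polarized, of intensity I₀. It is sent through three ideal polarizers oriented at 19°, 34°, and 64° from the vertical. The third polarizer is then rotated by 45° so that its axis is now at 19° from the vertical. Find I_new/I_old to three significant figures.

Before rotation:
I₁ = I₀ cos²(19° − 0°) = I₀ cos²(19°) = 0.894 I₀.
I₂ = I₁ cos²(34° − 19°) = 0.894 I₀ · cos²(15°) = 0.8341 I₀.
I₃ = I₂ cos²(64° − 34°) = 0.8341 I₀ · cos²(30°) = 0.6256 I₀.
After rotation:
I₁ = I₀ cos²(19° − 0°) = I₀ cos²(19°) = 0.894 I₀.
I₂ = I₁ cos²(34° − 19°) = 0.894 I₀ · cos²(15°) = 0.8341 I₀.
I₃ = I₂ cos²(19° − 34°) = 0.8341 I₀ · cos²(15°) = 0.7782 I₀.
Ratio = 0.7782 / 0.6256 = 1.244.

I_new/I_old ≈ 1.24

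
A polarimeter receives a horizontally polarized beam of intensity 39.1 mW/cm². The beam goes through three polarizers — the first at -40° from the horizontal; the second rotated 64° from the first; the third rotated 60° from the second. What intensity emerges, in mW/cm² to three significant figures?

I ≈ 1.10 mW/cm²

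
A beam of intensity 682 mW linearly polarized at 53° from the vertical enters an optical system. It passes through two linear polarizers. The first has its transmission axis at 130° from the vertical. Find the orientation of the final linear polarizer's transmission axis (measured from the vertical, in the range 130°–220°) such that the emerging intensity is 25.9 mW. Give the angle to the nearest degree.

θ ≈ 160°

By Malus's law, I₁ = I₀ cos²(130° − 53°) = I₀ cos²(77°) = 0.0506 I₀.
Target fraction: 25.9 / 682 mW = 0.03798 of I₀.
Need I₂/I₀ = 0.03798, so cos²(θ − 130°) = 0.03798 / 0.0506 = 0.7505.
θ − 130° = arccos(√0.7505) = 30.0°, giving θ ≈ 130 + 30.0 = 160.0°.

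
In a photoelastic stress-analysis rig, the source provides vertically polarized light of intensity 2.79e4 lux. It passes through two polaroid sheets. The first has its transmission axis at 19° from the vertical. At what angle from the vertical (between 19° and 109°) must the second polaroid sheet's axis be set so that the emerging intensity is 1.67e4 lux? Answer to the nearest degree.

θ ≈ 54°

I₁ = I₀ cos²(19° − 0°) = I₀ cos²(19°) = 0.894 I₀.
Target fraction: 1.67e4 / 2.79e4 lux = 0.5986 of I₀.
Need I₂/I₀ = 0.5986, so cos²(θ − 19°) = 0.5986 / 0.894 = 0.6695.
θ − 19° = arccos(√0.6695) = 35.1°, giving θ ≈ 19 + 35.1 = 54.1°.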